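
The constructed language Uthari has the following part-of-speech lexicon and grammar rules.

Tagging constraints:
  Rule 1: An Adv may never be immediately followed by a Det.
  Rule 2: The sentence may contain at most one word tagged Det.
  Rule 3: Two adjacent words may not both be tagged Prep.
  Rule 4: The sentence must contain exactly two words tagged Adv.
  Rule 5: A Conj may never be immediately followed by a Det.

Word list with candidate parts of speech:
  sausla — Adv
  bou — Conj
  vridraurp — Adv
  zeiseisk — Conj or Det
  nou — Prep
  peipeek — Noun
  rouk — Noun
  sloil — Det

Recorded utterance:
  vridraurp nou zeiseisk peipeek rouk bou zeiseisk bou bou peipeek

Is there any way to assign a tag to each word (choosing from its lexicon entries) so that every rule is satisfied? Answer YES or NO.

NO

Candidates per position — 1:vridraurp {Adv}; 2:nou {Prep}; 3:zeiseisk {Conj,Det}; 4:peipeek {Noun}; 5:rouk {Noun}; 6:bou {Conj}; 7:zeiseisk {Conj,Det}; 8:bou {Conj}; 9:bou {Conj}; 10:peipeek {Noun}.
Rule 4 cannot be satisfied by any choice of tags from the lexicon.
So there is no consistent tagging.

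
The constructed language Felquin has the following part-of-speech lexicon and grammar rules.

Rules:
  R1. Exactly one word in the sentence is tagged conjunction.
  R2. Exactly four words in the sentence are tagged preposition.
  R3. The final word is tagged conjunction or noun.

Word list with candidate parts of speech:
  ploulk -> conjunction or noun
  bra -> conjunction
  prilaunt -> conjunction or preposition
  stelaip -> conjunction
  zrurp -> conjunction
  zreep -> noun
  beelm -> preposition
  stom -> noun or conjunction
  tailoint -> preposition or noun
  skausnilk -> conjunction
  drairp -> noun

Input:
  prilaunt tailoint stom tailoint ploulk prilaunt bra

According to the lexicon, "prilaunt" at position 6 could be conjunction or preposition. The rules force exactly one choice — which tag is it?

Candidates per position — 1:prilaunt {conjunction,preposition}; 2:tailoint {preposition,noun}; 3:stom {noun,conjunction}; 4:tailoint {preposition,noun}; 5:ploulk {conjunction,noun}; 6:prilaunt {conjunction,preposition}; 7:bra {conjunction}.
Position 1: conjunction is ruled out by rule 1; that leaves preposition.
Position 2: noun is ruled out by rule 2; that leaves preposition.
Position 3: conjunction is ruled out by rule 1; that leaves noun.
Position 4: noun is ruled out by rule 2; that leaves preposition.
Position 5: conjunction is ruled out by rule 1; that leaves noun.
Position 6: conjunction is ruled out by rule 1; that leaves preposition.
That leaves exactly one tagging: preposition preposition noun preposition noun preposition conjunction.
Verifying each rule — rule 1 ok; rule 2 ok; rule 3 ok.

preposition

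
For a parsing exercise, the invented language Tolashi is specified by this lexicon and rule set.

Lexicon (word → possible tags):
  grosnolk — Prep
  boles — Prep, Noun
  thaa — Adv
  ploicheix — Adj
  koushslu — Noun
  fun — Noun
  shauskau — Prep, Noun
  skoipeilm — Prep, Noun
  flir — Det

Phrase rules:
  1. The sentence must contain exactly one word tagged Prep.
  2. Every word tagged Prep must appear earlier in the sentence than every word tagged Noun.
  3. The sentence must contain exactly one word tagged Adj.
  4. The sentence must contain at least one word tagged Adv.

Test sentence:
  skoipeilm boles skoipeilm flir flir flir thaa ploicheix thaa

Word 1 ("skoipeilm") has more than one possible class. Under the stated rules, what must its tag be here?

Prep

Candidates per position — 1:skoipeilm {Prep,Noun}; 2:boles {Prep,Noun}; 3:skoipeilm {Prep,Noun}; 4:flir {Det}; 5:flir {Det}; 6:flir {Det}; 7:thaa {Adv}; 8:ploicheix {Adj}; 9:thaa {Adv}.
Position 1: the remaining choice is settled jointly with positions 2, 3 — only Prep at position 1 is part of a tagging that satisfies every rule.
So the tagging must be: Prep Noun Noun Det Det Det Adv Adj Adv.
Verifying each rule — rule 1 holds; rule 2 holds; rule 3 holds; rule 4 holds.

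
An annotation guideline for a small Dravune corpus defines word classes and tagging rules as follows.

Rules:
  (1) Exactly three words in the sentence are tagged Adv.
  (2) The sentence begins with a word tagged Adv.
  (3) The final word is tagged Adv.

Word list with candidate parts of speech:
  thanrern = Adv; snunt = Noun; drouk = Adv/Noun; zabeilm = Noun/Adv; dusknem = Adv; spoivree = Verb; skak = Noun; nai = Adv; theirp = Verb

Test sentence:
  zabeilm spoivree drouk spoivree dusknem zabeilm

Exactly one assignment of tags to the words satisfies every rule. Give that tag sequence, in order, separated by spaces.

Candidates per position — 1:zabeilm {Noun,Adv}; 2:spoivree {Verb}; 3:drouk {Adv,Noun}; 4:spoivree {Verb}; 5:dusknem {Adv}; 6:zabeilm {Noun,Adv}.
Position 1: Noun is ruled out by rule 2; that leaves Adv.
Position 6: Noun is ruled out by rule 3; that leaves Adv.
Position 3: Adv is ruled out by rule 1; that leaves Noun.
The unique satisfying tagging is: Adv Verb Noun Verb Adv Adv.
Check: rule 1 holds; rule 2 holds; rule 3 holds.

Adv Verb Noun Verb Adv Adv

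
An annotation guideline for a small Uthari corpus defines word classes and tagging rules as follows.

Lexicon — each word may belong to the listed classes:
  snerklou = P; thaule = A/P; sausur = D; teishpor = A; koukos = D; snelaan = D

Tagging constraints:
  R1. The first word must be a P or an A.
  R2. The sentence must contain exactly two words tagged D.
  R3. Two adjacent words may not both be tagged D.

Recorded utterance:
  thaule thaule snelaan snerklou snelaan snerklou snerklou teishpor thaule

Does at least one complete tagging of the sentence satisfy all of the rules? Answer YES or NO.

YES

Candidates per position — 1:thaule {A,P}; 2:thaule {A,P}; 3:snelaan {D}; 4:snerklou {P}; 5:snelaan {D}; 6:snerklou {P}; 7:snerklou {P}; 8:teishpor {A}; 9:thaule {A,P}.
One satisfying assignment: A P D P D P P A P.
Checking: rule 1 satisfied; rule 2 satisfied; rule 3 satisfied.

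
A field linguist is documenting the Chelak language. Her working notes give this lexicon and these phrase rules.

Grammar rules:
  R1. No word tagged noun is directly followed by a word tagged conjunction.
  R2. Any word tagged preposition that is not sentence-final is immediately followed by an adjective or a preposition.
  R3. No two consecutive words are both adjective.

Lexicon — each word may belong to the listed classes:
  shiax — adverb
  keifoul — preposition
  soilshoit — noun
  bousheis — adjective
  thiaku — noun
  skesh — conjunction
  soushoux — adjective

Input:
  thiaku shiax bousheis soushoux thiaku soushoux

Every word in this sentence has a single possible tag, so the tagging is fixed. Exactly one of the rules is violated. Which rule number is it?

Fixed tagging: noun adverb adjective adjective noun adjective.
Checking each rule: R1 ✓, R2 ✓, R3 ✗.
Only rule 3 fails.

3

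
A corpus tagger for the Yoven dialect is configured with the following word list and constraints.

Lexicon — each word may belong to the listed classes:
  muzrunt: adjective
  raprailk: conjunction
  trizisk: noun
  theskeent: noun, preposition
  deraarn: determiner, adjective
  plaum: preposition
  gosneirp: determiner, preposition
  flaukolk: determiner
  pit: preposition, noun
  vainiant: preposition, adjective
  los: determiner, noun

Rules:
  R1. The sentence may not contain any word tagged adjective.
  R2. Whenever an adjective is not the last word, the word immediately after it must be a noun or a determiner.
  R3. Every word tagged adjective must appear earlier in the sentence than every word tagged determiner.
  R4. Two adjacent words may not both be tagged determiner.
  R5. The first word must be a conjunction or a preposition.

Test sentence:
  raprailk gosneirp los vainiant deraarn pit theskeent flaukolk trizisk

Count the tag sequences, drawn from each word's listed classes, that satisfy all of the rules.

Candidates per position — 1:raprailk {conjunction}; 2:gosneirp {determiner,preposition}; 3:los {determiner,noun}; 4:vainiant {preposition,adjective}; 5:deraarn {determiner,adjective}; 6:pit {preposition,noun}; 7:theskeent {noun,preposition}; 8:flaukolk {determiner}; 9:trizisk {noun}.
There are 64 candidate sequences in total.
Checking each against the rules leaves 12 sequences.
Count = 12.

12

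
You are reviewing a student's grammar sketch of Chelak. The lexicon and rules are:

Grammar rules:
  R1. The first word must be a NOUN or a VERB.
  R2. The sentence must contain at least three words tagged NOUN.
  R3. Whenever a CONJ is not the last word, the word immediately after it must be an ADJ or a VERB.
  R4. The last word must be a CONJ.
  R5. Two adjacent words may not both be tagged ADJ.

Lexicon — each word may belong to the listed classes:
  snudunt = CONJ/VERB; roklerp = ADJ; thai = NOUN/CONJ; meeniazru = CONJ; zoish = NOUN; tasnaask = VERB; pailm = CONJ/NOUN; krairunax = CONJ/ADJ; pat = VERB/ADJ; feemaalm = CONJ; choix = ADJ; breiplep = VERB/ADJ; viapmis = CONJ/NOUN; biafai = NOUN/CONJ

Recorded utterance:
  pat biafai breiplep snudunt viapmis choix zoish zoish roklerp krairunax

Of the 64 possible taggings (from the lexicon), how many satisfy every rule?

Candidates per position — 1:pat {VERB,ADJ}; 2:biafai {NOUN,CONJ}; 3:breiplep {VERB,ADJ}; 4:snudunt {CONJ,VERB}; 5:viapmis {CONJ,NOUN}; 6:choix {ADJ}; 7:zoish {NOUN}; 8:zoish {NOUN}; 9:roklerp {ADJ}; 10:krairunax {CONJ,ADJ}.
There are 64 candidate sequences in total.
Checking each against the rules leaves 6 sequences.
Count = 6.

6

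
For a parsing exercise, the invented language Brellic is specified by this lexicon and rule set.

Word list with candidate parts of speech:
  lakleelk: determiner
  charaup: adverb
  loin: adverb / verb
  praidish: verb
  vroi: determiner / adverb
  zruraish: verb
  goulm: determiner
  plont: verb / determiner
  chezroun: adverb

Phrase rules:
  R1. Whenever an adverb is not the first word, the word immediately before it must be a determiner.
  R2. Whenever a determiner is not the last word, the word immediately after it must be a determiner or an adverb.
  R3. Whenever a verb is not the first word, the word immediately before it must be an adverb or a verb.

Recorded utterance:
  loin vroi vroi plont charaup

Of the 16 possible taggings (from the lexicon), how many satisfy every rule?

4

Candidates per position — 1:loin {adverb,verb}; 2:vroi {determiner,adverb}; 3:vroi {determiner,adverb}; 4:plont {verb,determiner}; 5:charaup {adverb}.
There are 16 candidate sequences in total.
The sequences that satisfy every rule: adverb determiner determiner determiner adverb; adverb determiner adverb determiner adverb; verb determiner determiner determiner adverb; verb determiner adverb determiner adverb.
Count = 4.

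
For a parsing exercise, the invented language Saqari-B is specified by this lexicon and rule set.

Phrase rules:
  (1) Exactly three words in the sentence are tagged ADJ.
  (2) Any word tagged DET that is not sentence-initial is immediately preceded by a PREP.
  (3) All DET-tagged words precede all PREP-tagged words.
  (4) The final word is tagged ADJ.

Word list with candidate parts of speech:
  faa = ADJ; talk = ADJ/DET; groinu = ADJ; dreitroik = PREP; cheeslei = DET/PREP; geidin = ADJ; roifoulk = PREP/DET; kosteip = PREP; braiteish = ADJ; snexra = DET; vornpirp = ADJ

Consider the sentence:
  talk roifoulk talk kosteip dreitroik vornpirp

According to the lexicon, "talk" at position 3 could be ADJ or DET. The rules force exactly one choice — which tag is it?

ADJ

Candidates per position — 1:talk {ADJ,DET}; 2:roifoulk {PREP,DET}; 3:talk {ADJ,DET}; 4:kosteip {PREP}; 5:dreitroik {PREP}; 6:vornpirp {ADJ}.
If word 1 were DET, no tagging could satisfy rule 1; so word 1 is ADJ.
If word 2 were DET, no tagging could satisfy rule 2; so word 2 is PREP.
If word 3 were DET, no tagging could satisfy rule 1; so word 3 is ADJ.
The unique satisfying tagging is: ADJ PREP ADJ PREP PREP ADJ.
Check: rule 1 satisfied; rule 2 satisfied; rule 3 satisfied; rule 4 satisfied.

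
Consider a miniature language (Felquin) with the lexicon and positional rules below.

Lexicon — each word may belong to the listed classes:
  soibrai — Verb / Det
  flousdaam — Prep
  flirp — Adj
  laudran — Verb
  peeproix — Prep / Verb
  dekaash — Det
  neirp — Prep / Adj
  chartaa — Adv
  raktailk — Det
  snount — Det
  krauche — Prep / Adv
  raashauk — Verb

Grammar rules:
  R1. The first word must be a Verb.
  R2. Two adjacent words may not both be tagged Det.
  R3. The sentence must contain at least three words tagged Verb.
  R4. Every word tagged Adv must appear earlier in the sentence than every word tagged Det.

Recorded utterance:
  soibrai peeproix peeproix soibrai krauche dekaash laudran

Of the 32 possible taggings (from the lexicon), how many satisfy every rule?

Candidates per position — 1:soibrai {Verb,Det}; 2:peeproix {Prep,Verb}; 3:peeproix {Prep,Verb}; 4:soibrai {Verb,Det}; 5:krauche {Prep,Adv}; 6:dekaash {Det}; 7:laudran {Verb}.
There are 32 candidate sequences in total.
Checking each against the rules leaves 11 sequences.
Count = 11.

11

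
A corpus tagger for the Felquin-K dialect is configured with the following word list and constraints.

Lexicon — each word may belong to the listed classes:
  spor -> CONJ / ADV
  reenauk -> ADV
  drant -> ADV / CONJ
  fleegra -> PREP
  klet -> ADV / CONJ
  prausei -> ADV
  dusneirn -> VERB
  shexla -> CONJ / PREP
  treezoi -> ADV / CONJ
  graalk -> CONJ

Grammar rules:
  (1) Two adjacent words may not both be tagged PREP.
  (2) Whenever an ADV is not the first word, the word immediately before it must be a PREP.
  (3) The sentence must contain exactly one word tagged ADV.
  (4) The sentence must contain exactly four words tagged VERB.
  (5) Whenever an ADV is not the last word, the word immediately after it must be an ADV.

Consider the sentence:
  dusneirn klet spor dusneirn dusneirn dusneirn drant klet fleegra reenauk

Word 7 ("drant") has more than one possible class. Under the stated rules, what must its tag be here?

CONJ

Candidates per position — 1:dusneirn {VERB}; 2:klet {ADV,CONJ}; 3:spor {CONJ,ADV}; 4:dusneirn {VERB}; 5:dusneirn {VERB}; 6:dusneirn {VERB}; 7:drant {ADV,CONJ}; 8:klet {ADV,CONJ}; 9:fleegra {PREP}; 10:reenauk {ADV}.
At position 2, choosing ADV makes rule 2 impossible to satisfy; hence CONJ.
At position 3, choosing ADV makes rule 2 impossible to satisfy; hence CONJ.
At position 7, choosing ADV makes rule 2 impossible to satisfy; hence CONJ.
At position 8, choosing ADV makes rule 2 impossible to satisfy; hence CONJ.
The only consistent sequence is: VERB CONJ CONJ VERB VERB VERB CONJ CONJ PREP ADV.
Verifying each rule — rule 1 ✓; rule 2 ✓; rule 3 ✓; rule 4 ✓; rule 5 ✓.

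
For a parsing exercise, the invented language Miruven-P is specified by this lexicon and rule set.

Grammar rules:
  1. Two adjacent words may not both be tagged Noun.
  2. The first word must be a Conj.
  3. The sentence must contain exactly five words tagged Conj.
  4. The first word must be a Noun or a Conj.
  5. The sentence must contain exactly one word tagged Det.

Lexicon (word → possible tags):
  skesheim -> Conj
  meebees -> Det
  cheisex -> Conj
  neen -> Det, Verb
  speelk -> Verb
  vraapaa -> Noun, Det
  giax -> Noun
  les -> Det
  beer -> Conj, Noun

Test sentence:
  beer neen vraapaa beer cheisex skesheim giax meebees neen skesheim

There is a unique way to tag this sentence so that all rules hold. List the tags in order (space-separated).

Candidates per position — 1:beer {Conj,Noun}; 2:neen {Det,Verb}; 3:vraapaa {Noun,Det}; 4:beer {Conj,Noun}; 5:cheisex {Conj}; 6:skesheim {Conj}; 7:giax {Noun}; 8:meebees {Det}; 9:neen {Det,Verb}; 10:skesheim {Conj}.
Position 1: Noun is ruled out by rule 2; that leaves Conj.
Position 2: Det is ruled out by rule 5; that leaves Verb.
Position 3: Det is ruled out by rule 5; that leaves Noun.
Position 4: Noun is ruled out by rule 1; that leaves Conj.
Position 9: Det is ruled out by rule 5; that leaves Verb.
That leaves exactly one tagging: Conj Verb Noun Conj Conj Conj Noun Det Verb Conj.
Checking: rule 1 ✓; rule 2 ✓; rule 3 ✓; rule 4 ✓; rule 5 ✓.

Conj Verb Noun Conj Conj Conj Noun Det Verb Conj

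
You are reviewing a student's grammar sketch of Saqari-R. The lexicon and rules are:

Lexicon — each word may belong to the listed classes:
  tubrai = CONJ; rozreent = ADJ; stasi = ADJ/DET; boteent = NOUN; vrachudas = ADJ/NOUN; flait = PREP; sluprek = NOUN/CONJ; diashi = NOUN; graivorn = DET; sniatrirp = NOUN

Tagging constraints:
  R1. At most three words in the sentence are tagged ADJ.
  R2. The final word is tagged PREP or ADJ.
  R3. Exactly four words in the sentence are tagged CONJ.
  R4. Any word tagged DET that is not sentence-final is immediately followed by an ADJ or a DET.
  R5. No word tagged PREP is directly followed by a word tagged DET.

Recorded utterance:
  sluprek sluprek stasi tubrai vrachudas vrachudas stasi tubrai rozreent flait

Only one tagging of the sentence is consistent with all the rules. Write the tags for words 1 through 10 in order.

Candidates per position — 1:sluprek {NOUN,CONJ}; 2:sluprek {NOUN,CONJ}; 3:stasi {ADJ,DET}; 4:tubrai {CONJ}; 5:vrachudas {ADJ,NOUN}; 6:vrachudas {ADJ,NOUN}; 7:stasi {ADJ,DET}; 8:tubrai {CONJ}; 9:rozreent {ADJ}; 10:flait {PREP}.
If word 1 were NOUN, no tagging could satisfy rule 3; so word 1 is CONJ.
If word 2 were NOUN, no tagging could satisfy rule 3; so word 2 is CONJ.
If word 3 were DET, no tagging could satisfy rule 4; so word 3 is ADJ.
If word 7 were DET, no tagging could satisfy rule 4; so word 7 is ADJ.
If word 5 were ADJ, no tagging could satisfy rule 1; so word 5 is NOUN.
If word 6 were ADJ, no tagging could satisfy rule 1; so word 6 is NOUN.
That leaves exactly one tagging: CONJ CONJ ADJ CONJ NOUN NOUN ADJ CONJ ADJ PREP.
Rule-by-rule: rule 1 ok; rule 2 ok; rule 3 ok; rule 4 ok; rule 5 ok.

CONJ CONJ ADJ CONJ NOUN NOUN ADJ CONJ ADJ PREP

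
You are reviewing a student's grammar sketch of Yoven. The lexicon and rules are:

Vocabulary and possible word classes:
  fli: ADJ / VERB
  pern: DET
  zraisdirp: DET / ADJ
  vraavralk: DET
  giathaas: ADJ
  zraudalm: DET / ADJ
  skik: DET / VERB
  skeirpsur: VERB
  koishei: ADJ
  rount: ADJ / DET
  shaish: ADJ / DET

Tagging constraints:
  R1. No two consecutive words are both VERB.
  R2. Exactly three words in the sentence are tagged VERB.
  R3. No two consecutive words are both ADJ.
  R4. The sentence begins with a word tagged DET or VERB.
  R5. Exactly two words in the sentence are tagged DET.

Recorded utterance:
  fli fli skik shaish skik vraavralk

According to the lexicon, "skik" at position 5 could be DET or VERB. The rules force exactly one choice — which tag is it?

Candidates per position — 1:fli {ADJ,VERB}; 2:fli {ADJ,VERB}; 3:skik {DET,VERB}; 4:shaish {ADJ,DET}; 5:skik {DET,VERB}; 6:vraavralk {DET}.
Word 1 cannot be ADJ — rule 4 would then fail for every completion. It is VERB.
Word 2 cannot be VERB — rule 1 would then fail for every completion. It is ADJ.
Word 3 cannot be DET — rule 2 would then fail for every completion. It is VERB.
Word 5 cannot be DET — rule 2 would then fail for every completion. It is VERB.
Word 4 cannot be ADJ — rule 5 would then fail for every completion. It is DET.
So the tagging must be: VERB ADJ VERB DET VERB DET.
Check: rule 1 holds; rule 2 holds; rule 3 holds; rule 4 holds; rule 5 holds.

VERB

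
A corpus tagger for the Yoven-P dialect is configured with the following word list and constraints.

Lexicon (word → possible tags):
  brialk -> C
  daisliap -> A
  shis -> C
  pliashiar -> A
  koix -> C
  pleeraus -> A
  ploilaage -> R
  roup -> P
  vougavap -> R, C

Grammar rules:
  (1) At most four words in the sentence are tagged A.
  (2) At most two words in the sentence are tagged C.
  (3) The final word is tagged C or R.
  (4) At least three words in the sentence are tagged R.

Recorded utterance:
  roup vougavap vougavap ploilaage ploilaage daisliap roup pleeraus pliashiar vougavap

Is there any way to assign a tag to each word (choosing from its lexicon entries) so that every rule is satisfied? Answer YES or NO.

Candidates per position — 1:roup {P}; 2:vougavap {R,C}; 3:vougavap {R,C}; 4:ploilaage {R}; 5:ploilaage {R}; 6:daisliap {A}; 7:roup {P}; 8:pleeraus {A}; 9:pliashiar {A}; 10:vougavap {R,C}.
One satisfying assignment: P R R R R A P A A C.
Rule-by-rule: rule 1 satisfied; rule 2 satisfied; rule 3 satisfied; rule 4 satisfied.

YES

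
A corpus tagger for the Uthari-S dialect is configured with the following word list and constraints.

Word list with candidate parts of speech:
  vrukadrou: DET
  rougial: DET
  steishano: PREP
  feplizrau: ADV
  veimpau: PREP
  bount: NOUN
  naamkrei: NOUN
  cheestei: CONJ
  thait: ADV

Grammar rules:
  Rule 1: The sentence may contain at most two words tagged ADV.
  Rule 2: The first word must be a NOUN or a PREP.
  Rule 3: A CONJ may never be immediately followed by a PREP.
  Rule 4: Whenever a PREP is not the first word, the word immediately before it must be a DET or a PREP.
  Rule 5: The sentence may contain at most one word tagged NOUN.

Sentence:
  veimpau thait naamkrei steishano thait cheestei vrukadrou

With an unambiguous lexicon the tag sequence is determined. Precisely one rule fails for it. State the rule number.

4

Fixed tagging: PREP ADV NOUN PREP ADV CONJ DET.
Rule check: R1 holds, R2 holds, R3 holds, R4 violated, R5 holds.
Only rule 4 fails.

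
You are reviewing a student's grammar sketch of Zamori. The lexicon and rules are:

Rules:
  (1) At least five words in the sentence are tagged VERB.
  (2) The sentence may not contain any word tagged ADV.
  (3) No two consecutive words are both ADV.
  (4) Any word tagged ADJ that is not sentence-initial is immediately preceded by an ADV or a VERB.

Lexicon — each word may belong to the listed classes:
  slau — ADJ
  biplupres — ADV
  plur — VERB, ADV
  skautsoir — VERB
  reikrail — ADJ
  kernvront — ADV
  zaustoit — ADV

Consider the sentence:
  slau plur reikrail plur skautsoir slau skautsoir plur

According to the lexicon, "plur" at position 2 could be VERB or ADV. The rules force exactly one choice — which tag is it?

Candidates per position — 1:slau {ADJ}; 2:plur {VERB,ADV}; 3:reikrail {ADJ}; 4:plur {VERB,ADV}; 5:skautsoir {VERB}; 6:slau {ADJ}; 7:skautsoir {VERB}; 8:plur {VERB,ADV}.
If word 2 were ADV, no tagging could satisfy rule 1; so word 2 is VERB.
If word 4 were ADV, no tagging could satisfy rule 1; so word 4 is VERB.
If word 8 were ADV, no tagging could satisfy rule 1; so word 8 is VERB.
The only consistent sequence is: ADJ VERB ADJ VERB VERB ADJ VERB VERB.
Check: rule 1 holds; rule 2 holds; rule 3 holds; rule 4 holds.

VERB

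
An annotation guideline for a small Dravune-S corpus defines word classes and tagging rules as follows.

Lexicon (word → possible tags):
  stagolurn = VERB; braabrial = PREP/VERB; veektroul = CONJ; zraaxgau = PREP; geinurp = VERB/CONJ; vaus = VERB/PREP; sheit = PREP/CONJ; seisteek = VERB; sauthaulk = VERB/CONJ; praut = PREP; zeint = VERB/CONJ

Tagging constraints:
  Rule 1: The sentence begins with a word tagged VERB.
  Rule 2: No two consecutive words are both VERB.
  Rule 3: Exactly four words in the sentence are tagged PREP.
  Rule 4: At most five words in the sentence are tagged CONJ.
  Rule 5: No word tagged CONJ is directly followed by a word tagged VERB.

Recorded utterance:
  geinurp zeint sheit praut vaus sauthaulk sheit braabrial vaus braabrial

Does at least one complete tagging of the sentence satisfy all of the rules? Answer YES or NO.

Candidates per position — 1:geinurp {VERB,CONJ}; 2:zeint {VERB,CONJ}; 3:sheit {PREP,CONJ}; 4:praut {PREP}; 5:vaus {VERB,PREP}; 6:sauthaulk {VERB,CONJ}; 7:sheit {PREP,CONJ}; 8:braabrial {PREP,VERB}; 9:vaus {VERB,PREP}; 10:braabrial {PREP,VERB}.
One satisfying assignment: VERB CONJ CONJ PREP PREP CONJ CONJ PREP VERB PREP.
Rule-by-rule: rule 1 satisfied; rule 2 satisfied; rule 3 satisfied; rule 4 satisfied; rule 5 satisfied.

YES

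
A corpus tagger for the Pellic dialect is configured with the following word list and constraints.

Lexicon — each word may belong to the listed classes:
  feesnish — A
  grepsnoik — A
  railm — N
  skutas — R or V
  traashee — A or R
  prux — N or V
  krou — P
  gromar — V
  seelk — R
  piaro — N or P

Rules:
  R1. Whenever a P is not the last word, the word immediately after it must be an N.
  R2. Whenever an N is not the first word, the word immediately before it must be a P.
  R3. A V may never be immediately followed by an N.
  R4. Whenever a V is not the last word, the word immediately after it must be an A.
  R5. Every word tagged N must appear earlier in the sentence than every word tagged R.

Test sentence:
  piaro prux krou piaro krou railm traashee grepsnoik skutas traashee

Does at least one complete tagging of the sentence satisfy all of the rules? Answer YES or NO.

YES

Candidates per position — 1:piaro {N,P}; 2:prux {N,V}; 3:krou {P}; 4:piaro {N,P}; 5:krou {P}; 6:railm {N}; 7:traashee {A,R}; 8:grepsnoik {A}; 9:skutas {R,V}; 10:traashee {A,R}.
One satisfying assignment: P N P N P N A A R A.
Check: rule 1 satisfied; rule 2 satisfied; rule 3 satisfied; rule 4 satisfied; rule 5 satisfied.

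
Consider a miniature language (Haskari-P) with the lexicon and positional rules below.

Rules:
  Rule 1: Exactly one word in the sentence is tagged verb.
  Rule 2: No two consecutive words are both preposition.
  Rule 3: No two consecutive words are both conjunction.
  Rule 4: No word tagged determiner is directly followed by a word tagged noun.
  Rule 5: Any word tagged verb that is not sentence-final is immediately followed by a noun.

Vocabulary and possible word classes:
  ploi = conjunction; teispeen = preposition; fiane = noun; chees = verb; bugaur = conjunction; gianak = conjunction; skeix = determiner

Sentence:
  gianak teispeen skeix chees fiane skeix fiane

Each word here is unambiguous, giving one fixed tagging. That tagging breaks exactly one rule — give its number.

Fixed tagging: conjunction preposition determiner verb noun determiner noun.
Rule check: R1 holds, R2 holds, R3 holds, R4 violated, R5 holds.
Only rule 4 fails.

4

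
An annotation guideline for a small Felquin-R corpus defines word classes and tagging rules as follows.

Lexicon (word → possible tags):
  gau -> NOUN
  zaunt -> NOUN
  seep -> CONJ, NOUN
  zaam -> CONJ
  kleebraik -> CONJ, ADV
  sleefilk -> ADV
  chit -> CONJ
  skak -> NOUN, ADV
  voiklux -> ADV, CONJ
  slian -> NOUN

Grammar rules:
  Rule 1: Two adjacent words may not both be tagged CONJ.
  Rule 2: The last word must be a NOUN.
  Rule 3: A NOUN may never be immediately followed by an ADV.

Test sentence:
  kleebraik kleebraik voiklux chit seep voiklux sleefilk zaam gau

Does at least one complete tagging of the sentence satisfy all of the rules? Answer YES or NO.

YES

Candidates per position — 1:kleebraik {CONJ,ADV}; 2:kleebraik {CONJ,ADV}; 3:voiklux {ADV,CONJ}; 4:chit {CONJ}; 5:seep {CONJ,NOUN}; 6:voiklux {ADV,CONJ}; 7:sleefilk {ADV}; 8:zaam {CONJ}; 9:gau {NOUN}.
One satisfying assignment: ADV ADV ADV CONJ NOUN CONJ ADV CONJ NOUN.
Checking: rule 1 ✓; rule 2 ✓; rule 3 ✓.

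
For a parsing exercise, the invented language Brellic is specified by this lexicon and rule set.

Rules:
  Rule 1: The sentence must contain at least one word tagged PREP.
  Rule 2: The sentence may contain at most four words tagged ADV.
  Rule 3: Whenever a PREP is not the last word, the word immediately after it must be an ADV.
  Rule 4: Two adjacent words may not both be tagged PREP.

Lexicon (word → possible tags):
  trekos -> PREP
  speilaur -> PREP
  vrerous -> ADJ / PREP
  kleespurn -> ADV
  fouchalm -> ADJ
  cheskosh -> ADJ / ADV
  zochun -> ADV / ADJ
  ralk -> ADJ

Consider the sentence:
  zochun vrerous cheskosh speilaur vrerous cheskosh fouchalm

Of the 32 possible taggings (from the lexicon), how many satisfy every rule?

0

Candidates per position — 1:zochun {ADV,ADJ}; 2:vrerous {ADJ,PREP}; 3:cheskosh {ADJ,ADV}; 4:speilaur {PREP}; 5:vrerous {ADJ,PREP}; 6:cheskosh {ADJ,ADV}; 7:fouchalm {ADJ}.
There are 32 candidate sequences in total.
Rule 3 cannot be satisfied by any choice of tags from the lexicon.
So there is no consistent tagging.
Count = 0.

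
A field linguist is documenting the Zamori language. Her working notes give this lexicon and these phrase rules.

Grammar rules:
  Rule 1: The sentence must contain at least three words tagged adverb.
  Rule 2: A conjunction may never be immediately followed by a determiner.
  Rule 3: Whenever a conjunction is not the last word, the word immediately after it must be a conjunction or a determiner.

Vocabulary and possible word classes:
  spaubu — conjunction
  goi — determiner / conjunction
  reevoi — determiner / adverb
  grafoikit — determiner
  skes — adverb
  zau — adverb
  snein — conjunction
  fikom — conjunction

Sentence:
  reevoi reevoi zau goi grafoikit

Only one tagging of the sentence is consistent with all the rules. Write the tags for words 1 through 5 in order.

Candidates per position — 1:reevoi {determiner,adverb}; 2:reevoi {determiner,adverb}; 3:zau {adverb}; 4:goi {determiner,conjunction}; 5:grafoikit {determiner}.
Position 1: tagging it determiner would leave rule 1 unsatisfiable, so it must be adverb.
Position 2: tagging it determiner would leave rule 1 unsatisfiable, so it must be adverb.
Position 4: tagging it conjunction would leave rule 2 unsatisfiable, so it must be determiner.
The only consistent sequence is: adverb adverb adverb determiner determiner.
Checking: rule 1 ✓; rule 2 ✓; rule 3 ✓.

adverb adverb adverb determiner determiner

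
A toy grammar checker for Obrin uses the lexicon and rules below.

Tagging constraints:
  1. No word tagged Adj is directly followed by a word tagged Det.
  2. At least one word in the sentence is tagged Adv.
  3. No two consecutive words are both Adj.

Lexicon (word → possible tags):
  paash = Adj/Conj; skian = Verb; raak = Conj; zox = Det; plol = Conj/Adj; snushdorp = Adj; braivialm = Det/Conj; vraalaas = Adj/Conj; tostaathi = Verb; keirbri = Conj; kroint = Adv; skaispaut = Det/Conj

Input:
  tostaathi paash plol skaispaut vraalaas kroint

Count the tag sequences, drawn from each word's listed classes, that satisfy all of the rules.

10

Candidates per position — 1:tostaathi {Verb}; 2:paash {Adj,Conj}; 3:plol {Conj,Adj}; 4:skaispaut {Det,Conj}; 5:vraalaas {Adj,Conj}; 6:kroint {Adv}.
There are 16 candidate sequences in total.
Checking each against the rules leaves 10 sequences.
Count = 10.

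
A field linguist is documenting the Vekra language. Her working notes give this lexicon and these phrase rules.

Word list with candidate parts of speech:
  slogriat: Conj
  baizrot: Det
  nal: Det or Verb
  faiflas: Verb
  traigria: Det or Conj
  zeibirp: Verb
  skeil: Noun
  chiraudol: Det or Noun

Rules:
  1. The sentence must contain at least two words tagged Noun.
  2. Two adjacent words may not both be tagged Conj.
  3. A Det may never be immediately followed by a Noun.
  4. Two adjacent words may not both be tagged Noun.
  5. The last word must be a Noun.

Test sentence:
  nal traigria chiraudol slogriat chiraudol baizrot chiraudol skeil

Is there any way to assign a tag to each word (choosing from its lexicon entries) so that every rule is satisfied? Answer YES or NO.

NO

Candidates per position — 1:nal {Det,Verb}; 2:traigria {Det,Conj}; 3:chiraudol {Det,Noun}; 4:slogriat {Conj}; 5:chiraudol {Det,Noun}; 6:baizrot {Det}; 7:chiraudol {Det,Noun}; 8:skeil {Noun}.
Rule 3 cannot be satisfied by any choice of tags from the lexicon.
So there is no consistent tagging.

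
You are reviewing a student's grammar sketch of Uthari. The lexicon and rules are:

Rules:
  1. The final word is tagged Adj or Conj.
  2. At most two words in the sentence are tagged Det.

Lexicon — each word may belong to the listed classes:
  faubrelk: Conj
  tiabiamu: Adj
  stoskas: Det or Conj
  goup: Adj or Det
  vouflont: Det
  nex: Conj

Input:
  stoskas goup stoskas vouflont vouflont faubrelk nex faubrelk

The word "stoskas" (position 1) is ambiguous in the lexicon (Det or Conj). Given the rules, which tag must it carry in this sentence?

Candidates per position — 1:stoskas {Det,Conj}; 2:goup {Adj,Det}; 3:stoskas {Det,Conj}; 4:vouflont {Det}; 5:vouflont {Det}; 6:faubrelk {Conj}; 7:nex {Conj}; 8:faubrelk {Conj}.
At position 1, choosing Det makes rule 2 impossible to satisfy; hence Conj.
At position 2, choosing Det makes rule 2 impossible to satisfy; hence Adj.
At position 3, choosing Det makes rule 2 impossible to satisfy; hence Conj.
That leaves exactly one tagging: Conj Adj Conj Det Det Conj Conj Conj.
Rule-by-rule: rule 1 ✓; rule 2 ✓.

Conj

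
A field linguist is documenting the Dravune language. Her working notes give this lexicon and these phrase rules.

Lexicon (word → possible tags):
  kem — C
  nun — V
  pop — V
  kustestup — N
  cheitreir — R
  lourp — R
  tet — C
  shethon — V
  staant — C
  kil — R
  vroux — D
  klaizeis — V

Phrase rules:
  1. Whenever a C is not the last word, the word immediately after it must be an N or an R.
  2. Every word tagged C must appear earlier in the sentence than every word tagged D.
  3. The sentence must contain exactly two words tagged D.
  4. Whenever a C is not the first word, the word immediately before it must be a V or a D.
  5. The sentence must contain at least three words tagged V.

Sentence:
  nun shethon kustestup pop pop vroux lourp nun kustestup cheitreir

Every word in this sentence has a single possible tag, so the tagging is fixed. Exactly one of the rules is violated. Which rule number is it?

Fixed tagging: V V N V V D R V N R.
Rule check: R1 pass, R2 pass, R3 fail, R4 pass, R5 pass.
Only rule 3 fails.

3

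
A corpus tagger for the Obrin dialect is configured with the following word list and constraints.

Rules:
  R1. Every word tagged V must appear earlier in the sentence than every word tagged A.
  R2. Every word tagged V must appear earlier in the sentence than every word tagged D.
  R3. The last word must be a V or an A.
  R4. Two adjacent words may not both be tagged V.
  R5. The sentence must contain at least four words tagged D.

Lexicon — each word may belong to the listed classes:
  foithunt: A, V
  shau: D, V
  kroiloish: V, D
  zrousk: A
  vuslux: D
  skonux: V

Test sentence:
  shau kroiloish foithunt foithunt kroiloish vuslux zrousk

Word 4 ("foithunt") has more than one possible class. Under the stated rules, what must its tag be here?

Candidates per position — 1:shau {D,V}; 2:kroiloish {V,D}; 3:foithunt {A,V}; 4:foithunt {A,V}; 5:kroiloish {V,D}; 6:vuslux {D}; 7:zrousk {A}.
Position 1: tagging it V would leave rule 5 unsatisfiable, so it must be D.
Position 2: tagging it V would leave rule 2 unsatisfiable, so it must be D.
Position 3: tagging it V would leave rule 2 unsatisfiable, so it must be A.
Position 4: tagging it V would leave rule 1 unsatisfiable, so it must be A.
Position 5: tagging it V would leave rule 1 unsatisfiable, so it must be D.
The only consistent sequence is: D D A A D D A.
Verifying each rule — rule 1 ok; rule 2 ok; rule 3 ok; rule 4 ok; rule 5 ok.

A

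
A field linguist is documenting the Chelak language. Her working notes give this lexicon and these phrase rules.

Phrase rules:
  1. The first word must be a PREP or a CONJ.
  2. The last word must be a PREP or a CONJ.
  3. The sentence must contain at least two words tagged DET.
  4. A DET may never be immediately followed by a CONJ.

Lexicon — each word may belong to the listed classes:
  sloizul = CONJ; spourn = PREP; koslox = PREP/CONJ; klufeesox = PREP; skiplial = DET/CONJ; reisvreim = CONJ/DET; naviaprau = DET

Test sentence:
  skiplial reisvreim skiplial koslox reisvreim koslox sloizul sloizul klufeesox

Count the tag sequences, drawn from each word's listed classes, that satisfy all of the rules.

4

Candidates per position — 1:skiplial {DET,CONJ}; 2:reisvreim {CONJ,DET}; 3:skiplial {DET,CONJ}; 4:koslox {PREP,CONJ}; 5:reisvreim {CONJ,DET}; 6:koslox {PREP,CONJ}; 7:sloizul {CONJ}; 8:sloizul {CONJ}; 9:klufeesox {PREP}.
There are 64 candidate sequences in total.
The sequences that satisfy every rule: CONJ CONJ DET PREP DET PREP CONJ CONJ PREP; CONJ DET DET PREP CONJ PREP CONJ CONJ PREP; CONJ DET DET PREP CONJ CONJ CONJ CONJ PREP; CONJ DET DET PREP DET PREP CONJ CONJ PREP.
Count = 4.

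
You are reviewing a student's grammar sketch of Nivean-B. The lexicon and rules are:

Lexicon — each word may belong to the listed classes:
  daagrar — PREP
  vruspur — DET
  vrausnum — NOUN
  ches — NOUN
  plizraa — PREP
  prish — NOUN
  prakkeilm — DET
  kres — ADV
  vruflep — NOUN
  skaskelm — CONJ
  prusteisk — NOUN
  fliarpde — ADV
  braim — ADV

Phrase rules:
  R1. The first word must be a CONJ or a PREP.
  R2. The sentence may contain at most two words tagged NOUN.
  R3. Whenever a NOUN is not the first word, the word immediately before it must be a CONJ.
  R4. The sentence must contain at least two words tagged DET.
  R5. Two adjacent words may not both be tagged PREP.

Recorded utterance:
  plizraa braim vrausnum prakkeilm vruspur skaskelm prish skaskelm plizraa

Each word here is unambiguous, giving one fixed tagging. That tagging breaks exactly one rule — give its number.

Fixed tagging: PREP ADV NOUN DET DET CONJ NOUN CONJ PREP.
Applying the rules: R1 ok, R2 ok, R3 fails, R4 ok, R5 ok.
Only rule 3 fails.

3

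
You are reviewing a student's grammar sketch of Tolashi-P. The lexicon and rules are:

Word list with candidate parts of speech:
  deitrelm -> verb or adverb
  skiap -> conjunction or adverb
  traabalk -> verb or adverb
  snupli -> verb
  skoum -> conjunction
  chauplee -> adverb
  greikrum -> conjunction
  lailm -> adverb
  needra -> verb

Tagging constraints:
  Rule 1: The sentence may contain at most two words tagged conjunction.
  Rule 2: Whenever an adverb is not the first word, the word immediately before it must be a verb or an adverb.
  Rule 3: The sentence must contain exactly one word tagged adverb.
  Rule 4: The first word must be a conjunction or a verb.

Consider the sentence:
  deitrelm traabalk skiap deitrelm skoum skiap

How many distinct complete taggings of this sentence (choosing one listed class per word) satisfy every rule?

1

Candidates per position — 1:deitrelm {verb,adverb}; 2:traabalk {verb,adverb}; 3:skiap {conjunction,adverb}; 4:deitrelm {verb,adverb}; 5:skoum {conjunction}; 6:skiap {conjunction,adverb}.
There are 32 candidate sequences in total.
The sequences that satisfy every rule: verb verb adverb verb conjunction conjunction.
Count = 1.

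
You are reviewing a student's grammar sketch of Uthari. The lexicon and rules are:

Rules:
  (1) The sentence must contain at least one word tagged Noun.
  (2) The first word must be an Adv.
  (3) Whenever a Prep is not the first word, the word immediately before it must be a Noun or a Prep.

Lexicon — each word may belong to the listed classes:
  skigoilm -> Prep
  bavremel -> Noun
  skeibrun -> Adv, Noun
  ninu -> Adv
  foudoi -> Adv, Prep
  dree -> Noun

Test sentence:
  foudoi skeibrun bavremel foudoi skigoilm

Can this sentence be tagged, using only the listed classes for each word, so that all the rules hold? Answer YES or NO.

Candidates per position — 1:foudoi {Adv,Prep}; 2:skeibrun {Adv,Noun}; 3:bavremel {Noun}; 4:foudoi {Adv,Prep}; 5:skigoilm {Prep}.
One satisfying assignment: Adv Noun Noun Prep Prep.
Rule-by-rule: rule 1 ✓; rule 2 ✓; rule 3 ✓.

YES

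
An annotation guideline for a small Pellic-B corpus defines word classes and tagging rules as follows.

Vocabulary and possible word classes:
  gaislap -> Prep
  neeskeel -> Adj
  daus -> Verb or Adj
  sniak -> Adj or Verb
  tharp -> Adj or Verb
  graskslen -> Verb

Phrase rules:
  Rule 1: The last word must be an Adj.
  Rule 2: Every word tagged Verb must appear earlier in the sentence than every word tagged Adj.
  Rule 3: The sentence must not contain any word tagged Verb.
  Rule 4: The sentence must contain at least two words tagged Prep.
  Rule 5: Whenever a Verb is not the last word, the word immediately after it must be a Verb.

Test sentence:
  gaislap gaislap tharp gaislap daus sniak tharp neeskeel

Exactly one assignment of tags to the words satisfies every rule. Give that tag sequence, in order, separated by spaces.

Prep Prep Adj Prep Adj Adj Adj Adj

Candidates per position — 1:gaislap {Prep}; 2:gaislap {Prep}; 3:tharp {Adj,Verb}; 4:gaislap {Prep}; 5:daus {Verb,Adj}; 6:sniak {Adj,Verb}; 7:tharp {Adj,Verb}; 8:neeskeel {Adj}.
If word 3 were Verb, no tagging could satisfy rule 3; so word 3 is Adj.
If word 5 were Verb, no tagging could satisfy rule 2; so word 5 is Adj.
If word 6 were Verb, no tagging could satisfy rule 2; so word 6 is Adj.
If word 7 were Verb, no tagging could satisfy rule 2; so word 7 is Adj.
The unique satisfying tagging is: Prep Prep Adj Prep Adj Adj Adj Adj.
Verifying each rule — rule 1 satisfied; rule 2 satisfied; rule 3 satisfied; rule 4 satisfied; rule 5 satisfied.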